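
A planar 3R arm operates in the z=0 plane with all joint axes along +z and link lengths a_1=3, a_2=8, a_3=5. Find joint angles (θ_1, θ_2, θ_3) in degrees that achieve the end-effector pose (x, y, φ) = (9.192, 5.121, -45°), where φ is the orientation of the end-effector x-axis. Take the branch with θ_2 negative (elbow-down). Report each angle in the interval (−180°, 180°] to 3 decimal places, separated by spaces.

90.014 -45.017 -89.997

wrist centre = target − a_3·(cos φ, sin φ) = (5.6565, 8.6565)
cos θ_2 = (106.9312−3²−8²)/(2·3·8) = 0.7069; θ_2 = -45.0168° (elbow-down)
β = atan2(8.6565,5.6565) = 56.8381°; ψ = atan2(-5.6585,8.6552) = -33.1755°
θ_1 = β − ψ = 90.0135°
θ_3 = φ − θ_1 − θ_2 = -89.9968° (wrapped to (-180°,180°])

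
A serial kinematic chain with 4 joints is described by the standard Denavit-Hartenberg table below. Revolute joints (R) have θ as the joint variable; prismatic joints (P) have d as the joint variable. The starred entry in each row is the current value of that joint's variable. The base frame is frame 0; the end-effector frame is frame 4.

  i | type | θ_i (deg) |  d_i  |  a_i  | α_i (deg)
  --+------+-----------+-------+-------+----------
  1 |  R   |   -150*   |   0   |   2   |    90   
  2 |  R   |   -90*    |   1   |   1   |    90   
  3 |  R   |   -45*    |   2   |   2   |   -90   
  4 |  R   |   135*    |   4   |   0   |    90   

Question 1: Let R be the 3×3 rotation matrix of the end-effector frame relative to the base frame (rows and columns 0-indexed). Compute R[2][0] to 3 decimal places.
0.500

End-effector x-axis (col 0 of R) = (-0.8624,0.0795,0.5000)
R[2][0] = 0.5000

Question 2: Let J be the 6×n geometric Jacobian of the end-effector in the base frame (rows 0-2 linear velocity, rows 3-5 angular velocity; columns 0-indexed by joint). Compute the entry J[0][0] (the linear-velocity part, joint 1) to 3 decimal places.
axis z_0 = ẑ; lever o_n−o_0 = (-1.2071,2.0908,-5.2426)
cross product → J_v[:, 0] = (-2.0908,-1.2071,0.0000)
J_ω[:, 0] = z_0
entry J[0][0] = -2.0908

-2.091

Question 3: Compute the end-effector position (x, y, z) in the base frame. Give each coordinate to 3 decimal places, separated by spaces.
-1.207 2.091 -5.243

after link 1: o_1 = (-1.7321, -1.0000, 0.0000)
after link 2: o_2 = (-2.2321, -0.1340, -1.0000)
after link 3: o_3 = (0.2071, -0.3587, -2.4142)
after link 4: o_4 = (-1.2071, 2.0908, -5.2426)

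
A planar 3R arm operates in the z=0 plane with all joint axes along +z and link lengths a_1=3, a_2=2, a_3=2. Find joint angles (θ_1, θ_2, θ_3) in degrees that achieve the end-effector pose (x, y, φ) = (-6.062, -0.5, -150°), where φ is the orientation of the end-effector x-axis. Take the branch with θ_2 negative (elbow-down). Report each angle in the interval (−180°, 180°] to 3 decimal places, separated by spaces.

-163.171 -60.008 73.179

wrist centre = target − a_3·(cos φ, sin φ) = (-4.3299, 0.5000)
cos θ_2 = (18.9985−3²−2²)/(2·3·2) = 0.4999; θ_2 = -60.0085° (elbow-down)
β = atan2(0.5000,-4.3299) = 173.4130°; ψ = atan2(-1.7322,3.9997) = -23.4164°
θ_1 = β − ψ = 196.8293°
θ_3 = φ − θ_1 − θ_2 = 73.1792° (wrapped to (-180°,180°])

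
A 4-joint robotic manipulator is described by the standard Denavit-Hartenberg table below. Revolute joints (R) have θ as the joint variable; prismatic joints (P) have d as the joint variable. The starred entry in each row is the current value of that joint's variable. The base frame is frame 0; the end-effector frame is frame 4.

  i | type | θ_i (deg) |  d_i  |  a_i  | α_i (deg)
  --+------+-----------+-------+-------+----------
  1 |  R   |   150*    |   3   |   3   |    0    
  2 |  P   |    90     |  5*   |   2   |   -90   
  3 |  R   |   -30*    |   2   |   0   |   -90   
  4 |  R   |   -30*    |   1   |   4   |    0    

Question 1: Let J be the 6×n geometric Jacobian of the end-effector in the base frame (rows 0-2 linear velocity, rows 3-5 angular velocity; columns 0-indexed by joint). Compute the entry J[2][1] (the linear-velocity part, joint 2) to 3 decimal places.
1.000

prismatic axis z_1 = (0.0000,0.0000,1.0000)
J_v[:, 1] = z_1; J_ω[:, 1] = (0,0,0)
entry J[2][1] = 1.0000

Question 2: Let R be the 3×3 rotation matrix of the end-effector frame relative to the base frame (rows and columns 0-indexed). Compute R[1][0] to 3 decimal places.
End-effector x-axis (col 0 of R) = (0.0580,-0.8995,0.4330)
R[1][0] = -0.8995

-0.900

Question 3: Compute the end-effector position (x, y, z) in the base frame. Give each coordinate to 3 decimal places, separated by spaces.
after link 1: o_1 = (-2.5981, 1.5000, 3.0000)
after link 2: o_2 = (-3.5981, -0.2321, 8.0000)
after link 3: o_3 = (-1.8660, -1.2321, 8.0000)
after link 4: o_4 = (-1.8840, -5.2631, 8.8660)

-1.884 -5.263 8.866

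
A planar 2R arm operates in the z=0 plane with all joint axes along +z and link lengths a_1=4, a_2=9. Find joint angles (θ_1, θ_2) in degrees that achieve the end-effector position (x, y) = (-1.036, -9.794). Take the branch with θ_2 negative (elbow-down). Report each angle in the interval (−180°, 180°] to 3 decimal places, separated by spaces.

-29.998 -90.003

cos θ_2 = (96.9957−4²−9²)/(2·4·9) = -0.0001; θ_2 = -90.0034° (elbow-down)
β = atan2(-9.7940,-1.0360) = -96.0382°; ψ = atan2(-9.0000,3.9995) = -66.0403°
θ_1 = β − ψ = -29.9979°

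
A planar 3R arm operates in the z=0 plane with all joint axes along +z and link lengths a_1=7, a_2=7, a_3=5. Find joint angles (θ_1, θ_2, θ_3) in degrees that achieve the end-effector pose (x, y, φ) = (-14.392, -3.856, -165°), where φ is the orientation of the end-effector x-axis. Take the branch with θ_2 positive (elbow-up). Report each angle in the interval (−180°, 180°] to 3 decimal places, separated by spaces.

149.999 89.999 -44.998

wrist centre = target − a_3·(cos φ, sin φ) = (-9.5624, -2.5619)
cos θ_2 = (98.0023−7²−7²)/(2·7·7) = 0.0000; θ_2 = 89.9987° (elbow-up)
β = atan2(-2.5619,-9.5624) = -165.0018°; ψ = atan2(7.0000,7.0002) = 44.9993°
θ_1 = β − ψ = -210.0011°
θ_3 = φ − θ_1 − θ_2 = -44.9975° (wrapped to (-180°,180°])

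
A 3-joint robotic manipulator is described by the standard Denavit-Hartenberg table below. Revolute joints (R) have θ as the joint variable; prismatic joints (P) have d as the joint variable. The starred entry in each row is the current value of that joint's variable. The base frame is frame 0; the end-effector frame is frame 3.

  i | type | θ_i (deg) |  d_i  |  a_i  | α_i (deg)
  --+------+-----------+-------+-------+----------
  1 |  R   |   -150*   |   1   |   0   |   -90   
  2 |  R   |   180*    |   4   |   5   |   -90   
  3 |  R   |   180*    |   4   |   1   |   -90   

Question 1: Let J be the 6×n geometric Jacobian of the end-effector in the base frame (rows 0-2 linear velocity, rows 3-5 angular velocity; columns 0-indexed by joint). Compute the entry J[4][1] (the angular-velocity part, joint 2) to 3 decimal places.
-0.866

axis z_1 = (0.5000,-0.8660,0.0000); lever o_n−o_1 = (5.4641,-1.4641,4.0000)
cross product → J_v[:, 1] = (-3.4641,-2.0000,4.0000)
J_ω[:, 1] = z_1
entry J[4][1] = -0.8660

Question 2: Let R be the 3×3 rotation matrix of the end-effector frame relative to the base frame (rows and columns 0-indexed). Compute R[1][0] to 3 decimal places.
-0.500

End-effector x-axis (col 0 of R) = (-0.8660,-0.5000,0.0000)
R[1][0] = -0.5000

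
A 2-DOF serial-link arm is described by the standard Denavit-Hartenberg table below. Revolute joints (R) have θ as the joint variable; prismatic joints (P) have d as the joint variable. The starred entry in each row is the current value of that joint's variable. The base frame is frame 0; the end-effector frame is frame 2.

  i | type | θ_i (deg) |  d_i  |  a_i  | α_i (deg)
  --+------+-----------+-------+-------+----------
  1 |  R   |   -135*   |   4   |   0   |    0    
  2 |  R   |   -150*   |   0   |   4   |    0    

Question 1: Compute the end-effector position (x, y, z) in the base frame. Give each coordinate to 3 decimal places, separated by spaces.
1.035 3.864 4.000

after link 1: o_1 = (0.0000, 0.0000, 4.0000)
after link 2: o_2 = (1.0353, 3.8637, 4.0000)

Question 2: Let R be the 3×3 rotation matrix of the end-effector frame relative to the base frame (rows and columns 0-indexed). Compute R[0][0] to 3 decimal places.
End-effector x-axis (col 0 of R) = (0.2588,0.9659,0.0000)
R[0][0] = 0.2588

0.259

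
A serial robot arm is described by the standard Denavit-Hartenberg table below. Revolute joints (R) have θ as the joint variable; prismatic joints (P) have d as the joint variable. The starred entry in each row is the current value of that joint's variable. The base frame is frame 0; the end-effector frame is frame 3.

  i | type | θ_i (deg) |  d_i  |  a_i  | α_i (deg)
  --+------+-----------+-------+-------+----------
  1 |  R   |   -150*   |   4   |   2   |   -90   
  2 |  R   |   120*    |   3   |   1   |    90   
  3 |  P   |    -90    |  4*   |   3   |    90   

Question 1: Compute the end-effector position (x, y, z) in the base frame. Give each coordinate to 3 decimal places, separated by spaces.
-4.299 -2.482 1.134

after link 1: o_1 = (-1.7321, -1.0000, 4.0000)
after link 2: o_2 = (0.2010, -3.3481, 3.1340)
after link 3: o_3 = (-4.2990, -2.4821, 1.1340)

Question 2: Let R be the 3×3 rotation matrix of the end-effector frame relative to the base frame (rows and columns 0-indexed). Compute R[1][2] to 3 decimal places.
-0.250

End-effector z-axis (col 2 of R) = (-0.4330,-0.2500,0.8660)
R[1][2] = -0.2500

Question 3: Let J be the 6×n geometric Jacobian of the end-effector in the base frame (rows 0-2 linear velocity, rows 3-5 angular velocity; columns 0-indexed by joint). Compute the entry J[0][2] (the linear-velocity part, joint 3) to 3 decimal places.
-0.750

prismatic axis z_2 = (-0.7500,-0.4330,-0.5000)
J_v[:, 2] = z_2; J_ω[:, 2] = (0,0,0)
entry J[0][2] = -0.7500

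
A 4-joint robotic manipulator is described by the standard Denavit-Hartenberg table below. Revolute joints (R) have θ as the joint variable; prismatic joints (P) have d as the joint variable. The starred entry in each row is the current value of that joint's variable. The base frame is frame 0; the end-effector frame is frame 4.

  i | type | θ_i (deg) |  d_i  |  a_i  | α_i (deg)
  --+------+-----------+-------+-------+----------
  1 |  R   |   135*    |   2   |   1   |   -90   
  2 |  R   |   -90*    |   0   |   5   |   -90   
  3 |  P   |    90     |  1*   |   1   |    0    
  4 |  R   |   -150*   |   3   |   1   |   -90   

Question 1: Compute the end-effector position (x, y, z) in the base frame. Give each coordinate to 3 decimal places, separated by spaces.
-3.441 3.630 7.500

after link 1: o_1 = (-0.7071, 0.7071, 2.0000)
after link 2: o_2 = (-0.7071, 0.7071, 7.0000)
after link 3: o_3 = (-0.7071, 2.1213, 7.0000)
after link 4: o_4 = (-3.4408, 3.6303, 7.5000)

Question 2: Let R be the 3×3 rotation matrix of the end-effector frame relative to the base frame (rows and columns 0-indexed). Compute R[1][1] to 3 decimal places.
-0.707

End-effector y-axis (col 1 of R) = (0.7071,-0.7071,0.0000)
R[1][1] = -0.7071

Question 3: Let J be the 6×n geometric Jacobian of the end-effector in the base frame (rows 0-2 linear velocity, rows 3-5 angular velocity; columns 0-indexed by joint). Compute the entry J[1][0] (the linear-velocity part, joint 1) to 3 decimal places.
axis z_0 = ẑ; lever o_n−o_0 = (-3.4408,3.6303,7.5000)
cross product → J_v[:, 0] = (-3.6303,-3.4408,0.0000)
J_ω[:, 0] = z_0
entry J[1][0] = -3.4408

-3.441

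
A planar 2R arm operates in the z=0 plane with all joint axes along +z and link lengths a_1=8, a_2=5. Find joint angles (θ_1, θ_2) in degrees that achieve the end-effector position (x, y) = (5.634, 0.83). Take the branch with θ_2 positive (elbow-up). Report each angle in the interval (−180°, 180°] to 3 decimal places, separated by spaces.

cos θ_2 = (32.4309−8²−5²)/(2·8·5) = -0.7071; θ_2 = 135.0006° (elbow-up)
β = atan2(0.8300,5.6340) = 8.3805°; ψ = atan2(3.5355,4.4644) = 38.3766°
θ_1 = β − ψ = -29.9961°

-29.996 135.001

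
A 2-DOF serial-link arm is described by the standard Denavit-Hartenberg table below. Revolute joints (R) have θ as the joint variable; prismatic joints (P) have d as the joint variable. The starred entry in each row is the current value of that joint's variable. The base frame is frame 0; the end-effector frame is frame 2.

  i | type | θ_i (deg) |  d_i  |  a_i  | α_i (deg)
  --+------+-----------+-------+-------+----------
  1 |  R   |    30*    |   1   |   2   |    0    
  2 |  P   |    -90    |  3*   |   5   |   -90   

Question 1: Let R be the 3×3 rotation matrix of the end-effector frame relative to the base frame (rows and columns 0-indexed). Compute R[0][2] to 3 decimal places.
End-effector z-axis (col 2 of R) = (0.8660,0.5000,0.0000)
R[0][2] = 0.8660

0.866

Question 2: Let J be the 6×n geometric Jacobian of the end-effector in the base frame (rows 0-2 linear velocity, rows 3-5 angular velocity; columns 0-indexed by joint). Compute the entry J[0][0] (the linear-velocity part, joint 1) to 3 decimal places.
3.330

axis z_0 = ẑ; lever o_n−o_0 = (4.2321,-3.3301,4.0000)
cross product → J_v[:, 0] = (3.3301,4.2321,-0.0000)
J_ω[:, 0] = z_0
entry J[0][0] = 3.3301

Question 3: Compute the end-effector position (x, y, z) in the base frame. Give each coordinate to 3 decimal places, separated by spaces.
4.232 -3.330 4.000

after link 1: o_1 = (1.7321, 1.0000, 1.0000)
after link 2: o_2 = (4.2321, -3.3301, 4.0000)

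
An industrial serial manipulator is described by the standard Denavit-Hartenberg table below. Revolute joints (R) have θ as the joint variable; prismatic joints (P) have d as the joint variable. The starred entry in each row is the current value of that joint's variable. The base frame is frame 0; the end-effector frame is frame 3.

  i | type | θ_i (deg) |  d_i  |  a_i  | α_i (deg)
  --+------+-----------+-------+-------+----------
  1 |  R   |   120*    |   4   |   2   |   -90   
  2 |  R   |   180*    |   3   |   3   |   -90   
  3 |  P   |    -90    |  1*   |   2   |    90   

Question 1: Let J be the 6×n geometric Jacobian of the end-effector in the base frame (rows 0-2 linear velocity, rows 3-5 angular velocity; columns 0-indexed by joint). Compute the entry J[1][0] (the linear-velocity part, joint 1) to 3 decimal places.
-3.830

axis z_0 = ẑ; lever o_n−o_0 = (-3.8301,-3.3660,5.0000)
cross product → J_v[:, 0] = (3.3660,-3.8301,0.0000)
J_ω[:, 0] = z_0
entry J[1][0] = -3.8301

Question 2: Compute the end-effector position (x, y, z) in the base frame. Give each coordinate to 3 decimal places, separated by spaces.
after link 1: o_1 = (-1.0000, 1.7321, 4.0000)
after link 2: o_2 = (-2.0981, -2.3660, 4.0000)
after link 3: o_3 = (-3.8301, -3.3660, 5.0000)

-3.830 -3.366 5.000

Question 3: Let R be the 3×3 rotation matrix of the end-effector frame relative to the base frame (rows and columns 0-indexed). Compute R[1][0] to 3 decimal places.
-0.500

End-effector x-axis (col 0 of R) = (-0.8660,-0.5000,-0.0000)
R[1][0] = -0.5000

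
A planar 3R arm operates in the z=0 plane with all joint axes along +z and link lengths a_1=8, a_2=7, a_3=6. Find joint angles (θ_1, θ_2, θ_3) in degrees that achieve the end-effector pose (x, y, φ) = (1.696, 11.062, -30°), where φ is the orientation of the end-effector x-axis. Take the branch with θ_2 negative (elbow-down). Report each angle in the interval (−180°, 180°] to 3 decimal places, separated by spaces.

wrist centre = target − a_3·(cos φ, sin φ) = (-3.5002, 14.0620)
cos θ_2 = (209.9909−8²−7²)/(2·8·7) = 0.8660; θ_2 = -30.0040° (elbow-down)
β = atan2(14.0620,-3.5002) = 103.9774°; ψ = atan2(-3.5004,14.0619) = -13.9785°
θ_1 = β − ψ = 117.9559°
θ_3 = φ − θ_1 − θ_2 = -117.9518° (wrapped to (-180°,180°])

117.956 -30.004 -117.952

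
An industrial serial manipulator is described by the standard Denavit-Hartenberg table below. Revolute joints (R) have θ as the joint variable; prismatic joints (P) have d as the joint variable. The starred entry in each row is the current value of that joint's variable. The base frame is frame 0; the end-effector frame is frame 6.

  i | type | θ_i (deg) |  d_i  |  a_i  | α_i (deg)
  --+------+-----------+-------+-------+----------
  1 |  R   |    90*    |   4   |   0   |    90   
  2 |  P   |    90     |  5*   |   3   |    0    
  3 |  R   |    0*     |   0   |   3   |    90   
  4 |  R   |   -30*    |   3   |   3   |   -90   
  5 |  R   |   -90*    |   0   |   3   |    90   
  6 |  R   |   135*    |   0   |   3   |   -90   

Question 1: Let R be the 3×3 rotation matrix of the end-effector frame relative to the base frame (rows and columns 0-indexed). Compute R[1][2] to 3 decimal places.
-0.707

End-effector z-axis (col 2 of R) = (-0.6124,-0.7071,-0.3536)
R[1][2] = -0.7071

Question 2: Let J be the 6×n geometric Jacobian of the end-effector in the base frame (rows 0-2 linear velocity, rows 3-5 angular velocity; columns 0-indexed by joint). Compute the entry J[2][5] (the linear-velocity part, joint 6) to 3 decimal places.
-1.061

axis z_5 = (0.5000,-0.0000,-0.8660); lever o_n−o_5 = (1.8371,-2.1213,1.0607)
cross product → J_v[:, 5] = (-1.8371,-2.1213,-1.0607)
J_ω[:, 5] = z_5
entry J[2][5] = -1.0607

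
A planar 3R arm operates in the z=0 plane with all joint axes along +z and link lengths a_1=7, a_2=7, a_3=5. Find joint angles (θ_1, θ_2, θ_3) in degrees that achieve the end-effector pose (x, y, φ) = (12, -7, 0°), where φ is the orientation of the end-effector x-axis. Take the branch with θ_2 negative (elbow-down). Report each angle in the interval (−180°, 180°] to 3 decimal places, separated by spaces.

wrist centre = target − a_3·(cos φ, sin φ) = (7.0000, -7.0000)
cos θ_2 = (98.0000−7²−7²)/(2·7·7) = 0.0000; θ_2 = -90.0000° (elbow-down)
β = atan2(-7.0000,7.0000) = -45.0000°; ψ = atan2(-7.0000,7.0000) = -45.0000°
θ_1 = β − ψ = 0.0000°
θ_3 = φ − θ_1 − θ_2 = 90.0000° (wrapped to (-180°,180°])

0.000 -90.000 90.000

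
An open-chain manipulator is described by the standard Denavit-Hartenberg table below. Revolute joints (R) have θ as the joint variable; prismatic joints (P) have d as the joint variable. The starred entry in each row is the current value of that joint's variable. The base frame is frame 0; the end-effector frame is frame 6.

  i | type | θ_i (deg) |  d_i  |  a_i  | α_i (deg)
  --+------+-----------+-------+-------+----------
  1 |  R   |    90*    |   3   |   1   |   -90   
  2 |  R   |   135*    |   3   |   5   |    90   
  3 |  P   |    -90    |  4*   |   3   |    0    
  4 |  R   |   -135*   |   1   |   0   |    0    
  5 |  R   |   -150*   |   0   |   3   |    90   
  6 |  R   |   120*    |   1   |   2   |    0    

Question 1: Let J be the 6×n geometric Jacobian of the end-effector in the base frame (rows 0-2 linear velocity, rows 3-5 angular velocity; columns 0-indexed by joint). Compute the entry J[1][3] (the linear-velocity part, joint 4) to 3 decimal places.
-1.049

axis z_3 = (-0.0000,0.7071,-0.7071); lever o_n−o_3 = (1.4836,0.7488,-3.1149)
cross product → J_v[:, 3] = (-1.6730,-1.0490,-1.0490)
J_ω[:, 3] = z_3
entry J[1][3] = -1.0490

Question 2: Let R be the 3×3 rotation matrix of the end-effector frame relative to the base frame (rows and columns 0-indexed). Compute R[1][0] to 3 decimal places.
0.954

End-effector x-axis (col 0 of R) = (-0.1294,0.9539,-0.2709)
R[1][0] = 0.9539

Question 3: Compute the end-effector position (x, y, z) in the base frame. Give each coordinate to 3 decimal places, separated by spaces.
after link 1: o_1 = (0.0000, 1.0000, 3.0000)
after link 2: o_2 = (-3.0000, -2.5355, -0.5355)
after link 3: o_3 = (-0.0000, 0.2929, -3.3640)
after link 4: o_4 = (-0.0000, 1.0000, -4.0711)
after link 5: o_5 = (0.7765, -1.0490, -6.1201)
after link 6: o_6 = (1.4836, 1.0417, -6.4788)

1.484 1.042 -6.479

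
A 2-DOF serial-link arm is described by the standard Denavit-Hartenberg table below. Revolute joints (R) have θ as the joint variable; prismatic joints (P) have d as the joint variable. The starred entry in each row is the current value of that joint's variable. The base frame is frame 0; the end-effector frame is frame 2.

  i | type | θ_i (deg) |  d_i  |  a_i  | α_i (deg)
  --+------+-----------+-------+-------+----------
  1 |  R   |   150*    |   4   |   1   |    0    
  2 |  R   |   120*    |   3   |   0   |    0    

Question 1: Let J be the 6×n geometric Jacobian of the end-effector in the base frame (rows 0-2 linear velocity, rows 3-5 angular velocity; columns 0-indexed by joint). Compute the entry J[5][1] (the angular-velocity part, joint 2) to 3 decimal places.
1.000

axis z_1 = (0.0000,0.0000,1.0000); lever o_n−o_1 = (0.0000,0.0000,3.0000)
cross product → J_v[:, 1] = (0.0000,0.0000,0.0000)
J_ω[:, 1] = z_1
entry J[5][1] = 1.0000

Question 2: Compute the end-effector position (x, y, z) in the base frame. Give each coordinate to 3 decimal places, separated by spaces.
after link 1: o_1 = (-0.8660, 0.5000, 4.0000)
after link 2: o_2 = (-0.8660, 0.5000, 7.0000)

-0.866 0.500 7.000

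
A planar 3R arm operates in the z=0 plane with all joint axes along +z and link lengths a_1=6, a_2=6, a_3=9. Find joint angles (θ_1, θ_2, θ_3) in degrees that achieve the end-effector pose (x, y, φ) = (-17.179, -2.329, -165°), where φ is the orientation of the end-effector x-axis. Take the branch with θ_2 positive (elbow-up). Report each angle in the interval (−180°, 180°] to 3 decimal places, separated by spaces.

wrist centre = target − a_3·(cos φ, sin φ) = (-8.4857, 0.0004)
cos θ_2 = (72.0066−6²−6²)/(2·6·6) = 0.0001; θ_2 = 89.9948° (elbow-up)
β = atan2(0.0004,-8.4857) = 179.9975°; ψ = atan2(6.0000,6.0005) = 44.9974°
θ_1 = β − ψ = 135.0001°
θ_3 = φ − θ_1 − θ_2 = -29.9949° (wrapped to (-180°,180°])

135.000 89.995 -29.995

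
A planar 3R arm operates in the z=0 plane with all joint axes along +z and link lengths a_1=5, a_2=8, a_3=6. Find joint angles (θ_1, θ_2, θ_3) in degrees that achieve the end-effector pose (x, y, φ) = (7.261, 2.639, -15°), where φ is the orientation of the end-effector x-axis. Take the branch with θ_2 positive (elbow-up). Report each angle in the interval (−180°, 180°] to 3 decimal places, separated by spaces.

wrist centre = target − a_3·(cos φ, sin φ) = (1.4654, 4.1919)
cos θ_2 = (19.7197−5²−8²)/(2·5·8) = -0.8660; θ_2 = 149.9976° (elbow-up)
β = atan2(4.1919,1.4654) = 70.7310°; ψ = atan2(4.0003,-1.9280) = 115.7328°
θ_1 = β − ψ = -45.0018°
θ_3 = φ − θ_1 − θ_2 = -119.9957° (wrapped to (-180°,180°])

-45.002 149.998 -119.996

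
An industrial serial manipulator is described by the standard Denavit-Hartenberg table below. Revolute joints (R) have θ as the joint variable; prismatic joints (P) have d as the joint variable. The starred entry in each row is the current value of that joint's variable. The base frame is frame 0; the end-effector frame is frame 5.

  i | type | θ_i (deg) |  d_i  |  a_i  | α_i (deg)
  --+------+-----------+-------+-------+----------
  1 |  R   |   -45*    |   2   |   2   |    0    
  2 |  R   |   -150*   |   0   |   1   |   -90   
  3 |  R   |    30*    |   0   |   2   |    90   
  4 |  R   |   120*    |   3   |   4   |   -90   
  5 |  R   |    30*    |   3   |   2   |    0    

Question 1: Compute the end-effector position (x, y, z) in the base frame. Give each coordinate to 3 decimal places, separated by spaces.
1.484 -5.019 5.464

after link 1: o_1 = (1.4142, -1.4142, 2.0000)
after link 2: o_2 = (0.4483, -1.1554, 2.0000)
after link 3: o_3 = (-1.2247, -0.7071, 1.0000)
after link 4: o_4 = (-1.8972, -4.1132, 4.5981)
after link 5: o_5 = (1.4836, -5.0191, 5.4641)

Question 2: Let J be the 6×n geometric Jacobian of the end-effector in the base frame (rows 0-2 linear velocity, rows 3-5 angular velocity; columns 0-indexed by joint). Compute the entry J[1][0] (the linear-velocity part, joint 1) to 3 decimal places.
1.484

axis z_0 = ẑ; lever o_n−o_0 = (1.4836,-5.0191,5.4641)
cross product → J_v[:, 0] = (5.0191,1.4836,-0.0000)
J_ω[:, 0] = z_0
entry J[1][0] = 1.4836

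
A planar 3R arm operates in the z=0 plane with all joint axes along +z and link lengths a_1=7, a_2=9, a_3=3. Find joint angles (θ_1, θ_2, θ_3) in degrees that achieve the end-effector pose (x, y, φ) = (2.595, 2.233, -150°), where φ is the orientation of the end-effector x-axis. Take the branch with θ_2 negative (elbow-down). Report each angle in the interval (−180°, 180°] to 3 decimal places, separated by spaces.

120.003 -135.001 -135.003

wrist centre = target − a_3·(cos φ, sin φ) = (5.1931, 3.7330)
cos θ_2 = (40.9033−7²−9²)/(2·7·9) = -0.7071; θ_2 = -135.0008° (elbow-down)
β = atan2(3.7330,5.1931) = 35.7102°; ψ = atan2(-6.3639,0.6360) = -84.2933°
θ_1 = β − ψ = 120.0034°
θ_3 = φ − θ_1 − θ_2 = -135.0027° (wrapped to (-180°,180°])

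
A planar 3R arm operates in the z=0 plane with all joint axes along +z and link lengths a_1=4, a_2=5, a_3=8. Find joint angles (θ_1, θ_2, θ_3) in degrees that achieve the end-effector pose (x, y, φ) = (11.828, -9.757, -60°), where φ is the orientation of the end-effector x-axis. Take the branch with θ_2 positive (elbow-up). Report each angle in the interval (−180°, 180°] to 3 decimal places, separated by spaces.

-45.009 45.009 -60.001

wrist centre = target − a_3·(cos φ, sin φ) = (7.8280, -2.8288)
cos θ_2 = (69.2797−4²−5²)/(2·4·5) = 0.7070; θ_2 = 45.0093° (elbow-up)
β = atan2(-2.8288,7.8280) = -19.8683°; ψ = atan2(3.5361,7.5350) = 25.1404°
θ_1 = β − ψ = -45.0087°
θ_3 = φ − θ_1 − θ_2 = -60.0007° (wrapped to (-180°,180°])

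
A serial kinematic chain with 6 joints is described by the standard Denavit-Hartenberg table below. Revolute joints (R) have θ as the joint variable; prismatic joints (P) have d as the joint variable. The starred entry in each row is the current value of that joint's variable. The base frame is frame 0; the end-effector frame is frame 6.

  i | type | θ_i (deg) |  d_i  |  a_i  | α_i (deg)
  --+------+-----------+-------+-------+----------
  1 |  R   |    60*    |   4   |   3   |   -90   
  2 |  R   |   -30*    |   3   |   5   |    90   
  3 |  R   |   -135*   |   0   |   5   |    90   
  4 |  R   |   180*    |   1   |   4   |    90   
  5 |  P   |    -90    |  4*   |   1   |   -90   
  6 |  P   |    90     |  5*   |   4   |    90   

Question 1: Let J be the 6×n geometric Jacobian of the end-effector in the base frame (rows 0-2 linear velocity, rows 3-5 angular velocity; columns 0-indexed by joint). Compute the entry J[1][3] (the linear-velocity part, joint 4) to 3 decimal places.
axis z_3 = (-0.9186,-0.1768,-0.3536); lever o_n−o_3 = (-2.7557,7.9550,3.1820)
cross product → J_v[:, 3] = (2.2500,3.8971,-7.7942)
J_ω[:, 3] = z_3
entry J[1][3] = 3.8971

3.897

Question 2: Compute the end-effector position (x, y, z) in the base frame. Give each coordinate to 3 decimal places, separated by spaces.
-0.158 11.384 7.914

after link 1: o_1 = (1.5000, 2.5981, 4.0000)
after link 2: o_2 = (1.0670, 7.8481, 6.5000)
after link 3: o_3 = (2.5979, 3.4287, 4.7322)
after link 4: o_4 = (0.4546, 6.7874, 5.7929)
after link 5: o_5 = (0.3732, 5.2321, 9.6105)
after link 6: o_6 = (-0.1578, 11.3836, 7.9142)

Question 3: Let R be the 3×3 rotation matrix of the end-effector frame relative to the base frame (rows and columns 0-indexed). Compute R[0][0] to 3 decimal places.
End-effector x-axis (col 0 of R) = (0.2500,0.4330,-0.8660)
R[0][0] = 0.2500

0.250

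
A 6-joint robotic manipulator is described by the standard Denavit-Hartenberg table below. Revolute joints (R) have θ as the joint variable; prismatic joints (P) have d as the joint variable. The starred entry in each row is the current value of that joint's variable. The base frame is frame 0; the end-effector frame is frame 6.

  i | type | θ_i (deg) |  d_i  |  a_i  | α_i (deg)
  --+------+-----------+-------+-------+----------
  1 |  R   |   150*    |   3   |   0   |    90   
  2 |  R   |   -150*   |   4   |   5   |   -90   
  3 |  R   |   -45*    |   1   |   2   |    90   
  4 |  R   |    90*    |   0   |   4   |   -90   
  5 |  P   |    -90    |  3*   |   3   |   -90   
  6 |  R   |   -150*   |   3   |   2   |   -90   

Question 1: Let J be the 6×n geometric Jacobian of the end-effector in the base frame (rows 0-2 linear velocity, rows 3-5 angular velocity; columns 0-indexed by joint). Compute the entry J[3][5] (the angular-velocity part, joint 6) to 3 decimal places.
-0.433

axis z_5 = (-0.4330,0.2500,-0.8660); lever o_n−o_5 = (-1.8767,-1.1472,-2.8569)
cross product → J_v[:, 5] = (-1.7077,0.3882,0.9659)
J_ω[:, 5] = z_5
entry J[3][5] = -0.4330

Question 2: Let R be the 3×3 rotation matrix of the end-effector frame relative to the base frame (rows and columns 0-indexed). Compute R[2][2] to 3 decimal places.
0.483

End-effector z-axis (col 2 of R) = (-0.8539,0.1941,0.4830)
R[2][2] = 0.4830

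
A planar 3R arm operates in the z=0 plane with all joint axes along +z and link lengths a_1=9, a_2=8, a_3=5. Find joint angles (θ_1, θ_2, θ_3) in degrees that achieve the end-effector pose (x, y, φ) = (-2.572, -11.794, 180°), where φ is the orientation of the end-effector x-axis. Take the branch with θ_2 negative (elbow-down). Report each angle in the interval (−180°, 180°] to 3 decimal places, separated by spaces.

-36.733 -90.003 -53.265

wrist centre = target − a_3·(cos φ, sin φ) = (2.4280, -11.7940)
cos θ_2 = (144.9936−9²−8²)/(2·9·8) = -0.0000; θ_2 = -90.0025° (elbow-down)
β = atan2(-11.7940,2.4280) = -78.3672°; ψ = atan2(-8.0000,8.9996) = -41.6347°
θ_1 = β − ψ = -36.7325°
θ_3 = φ − θ_1 − θ_2 = -53.2649° (wrapped to (-180°,180°])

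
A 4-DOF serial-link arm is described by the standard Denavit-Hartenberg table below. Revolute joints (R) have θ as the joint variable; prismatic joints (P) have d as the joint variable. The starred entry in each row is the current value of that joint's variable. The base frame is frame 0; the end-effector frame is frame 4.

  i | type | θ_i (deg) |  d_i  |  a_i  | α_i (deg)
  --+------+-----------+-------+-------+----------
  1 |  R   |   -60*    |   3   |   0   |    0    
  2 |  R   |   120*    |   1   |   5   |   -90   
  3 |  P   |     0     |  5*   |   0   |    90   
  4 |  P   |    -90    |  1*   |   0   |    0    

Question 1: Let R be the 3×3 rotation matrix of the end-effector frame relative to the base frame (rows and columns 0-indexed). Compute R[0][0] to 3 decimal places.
End-effector x-axis (col 0 of R) = (0.8660,-0.5000,0.0000)
R[0][0] = 0.8660

0.866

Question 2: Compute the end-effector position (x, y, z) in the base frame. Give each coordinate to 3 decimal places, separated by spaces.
-1.830 6.830 5.000

after link 1: o_1 = (0.0000, 0.0000, 3.0000)
after link 2: o_2 = (2.5000, 4.3301, 4.0000)
after link 3: o_3 = (-1.8301, 6.8301, 4.0000)
after link 4: o_4 = (-1.8301, 6.8301, 5.0000)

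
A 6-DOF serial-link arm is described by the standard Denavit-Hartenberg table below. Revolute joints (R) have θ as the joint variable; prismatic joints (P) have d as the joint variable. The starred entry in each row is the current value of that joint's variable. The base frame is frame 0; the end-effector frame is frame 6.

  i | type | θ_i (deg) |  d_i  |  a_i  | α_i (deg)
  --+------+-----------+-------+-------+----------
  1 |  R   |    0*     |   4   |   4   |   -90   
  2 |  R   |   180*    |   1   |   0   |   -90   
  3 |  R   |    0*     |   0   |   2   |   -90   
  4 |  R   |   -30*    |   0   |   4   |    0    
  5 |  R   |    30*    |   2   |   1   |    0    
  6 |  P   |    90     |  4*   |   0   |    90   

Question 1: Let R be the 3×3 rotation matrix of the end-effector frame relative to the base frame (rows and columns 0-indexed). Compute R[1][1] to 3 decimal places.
-1.000

End-effector y-axis (col 1 of R) = (0.0000,-1.0000,0.0000)
R[1][1] = -1.0000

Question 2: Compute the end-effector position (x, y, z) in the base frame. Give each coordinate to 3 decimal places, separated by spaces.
after link 1: o_1 = (4.0000, 0.0000, 4.0000)
after link 2: o_2 = (4.0000, 1.0000, 4.0000)
after link 3: o_3 = (2.0000, 1.0000, 4.0000)
after link 4: o_4 = (-1.4641, 1.0000, 6.0000)
after link 5: o_5 = (-2.4641, -1.0000, 6.0000)
after link 6: o_6 = (-2.4641, -5.0000, 6.0000)

-2.464 -5.000 6.000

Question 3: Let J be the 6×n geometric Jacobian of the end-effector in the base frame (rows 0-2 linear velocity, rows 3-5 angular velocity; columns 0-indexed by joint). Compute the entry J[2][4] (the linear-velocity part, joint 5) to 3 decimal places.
axis z_4 = (-0.0000,-1.0000,0.0000); lever o_n−o_4 = (-1.0000,-6.0000,0.0000)
cross product → J_v[:, 4] = (0.0000,-0.0000,-1.0000)
J_ω[:, 4] = z_4
entry J[2][4] = -1.0000

-1.000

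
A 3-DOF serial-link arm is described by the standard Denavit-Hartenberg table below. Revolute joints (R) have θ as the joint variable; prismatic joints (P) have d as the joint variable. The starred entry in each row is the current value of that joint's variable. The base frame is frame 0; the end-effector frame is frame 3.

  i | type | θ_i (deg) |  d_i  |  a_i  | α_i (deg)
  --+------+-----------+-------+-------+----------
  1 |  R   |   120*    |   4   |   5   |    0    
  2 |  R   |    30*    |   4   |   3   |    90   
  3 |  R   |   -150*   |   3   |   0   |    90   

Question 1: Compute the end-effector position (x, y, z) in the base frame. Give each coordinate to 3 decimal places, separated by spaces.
after link 1: o_1 = (-2.5000, 4.3301, 4.0000)
after link 2: o_2 = (-5.0981, 5.8301, 8.0000)
after link 3: o_3 = (-3.5981, 8.4282, 8.0000)

-3.598 8.428 8.000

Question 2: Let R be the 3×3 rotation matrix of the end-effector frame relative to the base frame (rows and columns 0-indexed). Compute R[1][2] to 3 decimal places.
-0.250

End-effector z-axis (col 2 of R) = (0.4330,-0.2500,0.8660)
R[1][2] = -0.2500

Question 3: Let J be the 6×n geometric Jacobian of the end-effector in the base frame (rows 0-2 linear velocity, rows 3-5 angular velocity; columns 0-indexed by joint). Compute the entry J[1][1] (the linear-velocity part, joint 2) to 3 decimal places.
axis z_1 = (0.0000,0.0000,1.0000); lever o_n−o_1 = (-1.0981,4.0981,4.0000)
cross product → J_v[:, 1] = (-4.0981,-1.0981,0.0000)
J_ω[:, 1] = z_1
entry J[1][1] = -1.0981

-1.098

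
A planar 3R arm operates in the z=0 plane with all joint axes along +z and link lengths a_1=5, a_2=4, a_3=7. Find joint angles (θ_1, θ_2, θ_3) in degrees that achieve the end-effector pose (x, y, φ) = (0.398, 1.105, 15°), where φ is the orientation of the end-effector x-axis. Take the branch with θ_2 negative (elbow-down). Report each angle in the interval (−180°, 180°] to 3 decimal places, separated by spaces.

-134.999 -90.010 -119.991

wrist centre = target − a_3·(cos φ, sin φ) = (-6.3635, -0.7067)
cos θ_2 = (40.9934−5²−4²)/(2·5·4) = -0.0002; θ_2 = -90.0095° (elbow-down)
β = atan2(-0.7067,-6.3635) = -173.6627°; ψ = atan2(-4.0000,4.9993) = -38.6635°
θ_1 = β − ψ = -134.9991°
θ_3 = φ − θ_1 − θ_2 = -119.9914° (wrapped to (-180°,180°])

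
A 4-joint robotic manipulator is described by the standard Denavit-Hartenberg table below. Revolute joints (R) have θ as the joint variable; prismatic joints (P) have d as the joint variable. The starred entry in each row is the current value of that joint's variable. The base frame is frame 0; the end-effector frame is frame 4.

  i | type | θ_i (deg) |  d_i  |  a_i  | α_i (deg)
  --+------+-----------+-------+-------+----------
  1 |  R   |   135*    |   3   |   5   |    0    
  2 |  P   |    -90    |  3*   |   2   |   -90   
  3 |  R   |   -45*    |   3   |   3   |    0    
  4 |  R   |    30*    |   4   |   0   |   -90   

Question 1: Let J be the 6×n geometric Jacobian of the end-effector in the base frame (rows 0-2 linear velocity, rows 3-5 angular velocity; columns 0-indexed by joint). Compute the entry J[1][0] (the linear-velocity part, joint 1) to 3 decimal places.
-5.571

axis z_0 = ẑ; lever o_n−o_0 = (-5.5711,11.3995,8.1213)
cross product → J_v[:, 0] = (-11.3995,-5.5711,0.0000)
J_ω[:, 0] = z_0
entry J[1][0] = -5.5711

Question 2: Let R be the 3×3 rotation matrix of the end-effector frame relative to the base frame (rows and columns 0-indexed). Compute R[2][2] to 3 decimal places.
End-effector z-axis (col 2 of R) = (0.1830,0.1830,-0.9659)
R[2][2] = -0.9659

-0.966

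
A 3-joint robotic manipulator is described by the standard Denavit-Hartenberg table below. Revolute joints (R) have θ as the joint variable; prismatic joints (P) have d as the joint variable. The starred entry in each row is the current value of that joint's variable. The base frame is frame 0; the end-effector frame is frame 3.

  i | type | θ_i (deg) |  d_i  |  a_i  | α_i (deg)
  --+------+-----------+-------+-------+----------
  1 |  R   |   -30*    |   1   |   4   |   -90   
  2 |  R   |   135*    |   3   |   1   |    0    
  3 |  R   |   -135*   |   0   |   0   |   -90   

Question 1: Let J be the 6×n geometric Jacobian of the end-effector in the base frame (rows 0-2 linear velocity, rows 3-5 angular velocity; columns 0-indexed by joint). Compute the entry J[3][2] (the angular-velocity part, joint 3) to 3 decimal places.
0.500

axis z_2 = (0.5000,0.8660,0.0000); lever o_n−o_2 = (0.0000,0.0000,0.0000)
cross product → J_v[:, 2] = (0.0000,0.0000,0.0000)
J_ω[:, 2] = z_2
entry J[3][2] = 0.5000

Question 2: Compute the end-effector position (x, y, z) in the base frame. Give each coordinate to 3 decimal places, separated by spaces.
4.352 0.952 0.293

after link 1: o_1 = (3.4641, -2.0000, 1.0000)
after link 2: o_2 = (4.3517, 0.9516, 0.2929)
after link 3: o_3 = (4.3517, 0.9516, 0.2929)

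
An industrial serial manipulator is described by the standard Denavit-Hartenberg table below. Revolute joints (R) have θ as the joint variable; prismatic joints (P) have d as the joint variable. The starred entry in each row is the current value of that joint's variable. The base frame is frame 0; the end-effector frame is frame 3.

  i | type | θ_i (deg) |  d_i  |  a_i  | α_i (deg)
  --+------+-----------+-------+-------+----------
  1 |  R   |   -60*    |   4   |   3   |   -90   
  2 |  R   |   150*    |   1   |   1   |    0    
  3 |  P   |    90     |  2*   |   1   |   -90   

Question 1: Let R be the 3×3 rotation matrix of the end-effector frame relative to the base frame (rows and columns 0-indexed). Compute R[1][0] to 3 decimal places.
End-effector x-axis (col 0 of R) = (-0.2500,0.4330,0.8660)
R[1][0] = 0.4330

0.433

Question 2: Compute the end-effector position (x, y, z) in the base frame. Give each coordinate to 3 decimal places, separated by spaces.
3.415 0.085 4.366

after link 1: o_1 = (1.5000, -2.5981, 4.0000)
after link 2: o_2 = (1.9330, -1.3481, 3.5000)
after link 3: o_3 = (3.4151, 0.0849, 4.3660)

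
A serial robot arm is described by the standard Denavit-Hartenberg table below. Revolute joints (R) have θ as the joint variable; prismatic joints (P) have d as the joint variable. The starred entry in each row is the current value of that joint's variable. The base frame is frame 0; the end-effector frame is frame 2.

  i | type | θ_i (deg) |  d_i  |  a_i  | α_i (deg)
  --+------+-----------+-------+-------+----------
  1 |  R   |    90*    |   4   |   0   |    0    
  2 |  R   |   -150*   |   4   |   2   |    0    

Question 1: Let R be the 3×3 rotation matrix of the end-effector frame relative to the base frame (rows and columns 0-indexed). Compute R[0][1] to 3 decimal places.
0.866

End-effector y-axis (col 1 of R) = (0.8660,0.5000,0.0000)
R[0][1] = 0.8660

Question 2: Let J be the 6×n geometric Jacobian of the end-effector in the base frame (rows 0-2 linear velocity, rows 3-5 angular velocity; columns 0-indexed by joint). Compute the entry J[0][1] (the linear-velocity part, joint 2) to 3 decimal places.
1.732

axis z_1 = (0.0000,0.0000,1.0000); lever o_n−o_1 = (1.0000,-1.7321,4.0000)
cross product → J_v[:, 1] = (1.7321,1.0000,-0.0000)
J_ω[:, 1] = z_1
entry J[0][1] = 1.7321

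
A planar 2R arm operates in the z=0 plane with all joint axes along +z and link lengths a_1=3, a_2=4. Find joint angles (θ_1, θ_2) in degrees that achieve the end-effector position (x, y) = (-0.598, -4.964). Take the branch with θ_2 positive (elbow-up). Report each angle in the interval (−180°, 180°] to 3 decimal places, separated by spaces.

cos θ_2 = (24.9989−3²−4²)/(2·3·4) = -0.0000; θ_2 = 90.0026° (elbow-up)
β = atan2(-4.9640,-0.5980) = -96.8692°; ψ = atan2(4.0000,2.9998) = 53.1318°
θ_1 = β − ψ = -150.0010°

-150.001 90.003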